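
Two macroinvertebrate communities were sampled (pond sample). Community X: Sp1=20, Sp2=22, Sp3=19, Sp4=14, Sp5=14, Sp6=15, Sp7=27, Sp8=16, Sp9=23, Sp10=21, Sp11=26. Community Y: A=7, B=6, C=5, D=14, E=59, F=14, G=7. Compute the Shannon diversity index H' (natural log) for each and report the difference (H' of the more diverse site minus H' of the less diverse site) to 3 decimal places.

Community X: N=217, proportions 0.09217, 0.10138, 0.08756, 0.06452, 0.06452, 0.06912, 0.12442, 0.07373, 0.10599, 0.09677, 0.11982, giving H' = 2.37304 (working shown to 5 dp, full precision carried).
Community Y: N=112, proportions 0.0625, 0.05357, 0.04464, 0.125, 0.52679, 0.125, 0.0625, giving H' = 1.49967.
Difference = |2.37304 − 1.49967| = 0.87337, i.e. 0.873 to 3 decimal places.

0.873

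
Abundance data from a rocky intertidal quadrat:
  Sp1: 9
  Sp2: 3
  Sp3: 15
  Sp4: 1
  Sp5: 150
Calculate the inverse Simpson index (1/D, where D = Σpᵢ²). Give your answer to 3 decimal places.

Total N = 9+3+15+1+150 = 178, so the proportions are 0.050562, 0.016854, 0.08427, 0.005618, 0.842697 (working shown to 6 dp, full precision carried).
D = 0.050562² + 0.016854² + 0.08427² + 0.005618² + 0.842697² = 0.002556 + 0.000284 + 0.007101 + 0.000032 + 0.710138 = 0.720111.
So 1/D = 1.38867, i.e. 1.389 to 3 decimal places.

1.389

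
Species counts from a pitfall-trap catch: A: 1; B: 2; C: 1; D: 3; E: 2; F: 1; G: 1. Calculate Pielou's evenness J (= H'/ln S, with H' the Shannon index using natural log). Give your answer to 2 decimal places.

0.95

Total N = 1+2+1+3+2+1+1 = 11, so the proportions are 0.0909, 0.1818, 0.0909, 0.2727, 0.1818, 0.0909, 0.0909 (working shown to 4 dp, full precision carried).
H' = −Σ pᵢ ln pᵢ = −((-0.2180) + (-0.3100) + (-0.2180) + (-0.3543) + (-0.3100) + (-0.2180) + (-0.2180)) = 1.8462.
With S = 7 species, ln S = 1.9459, so J = 1.8462/1.9459 = 0.9488, i.e. 0.95 to 2 decimal places.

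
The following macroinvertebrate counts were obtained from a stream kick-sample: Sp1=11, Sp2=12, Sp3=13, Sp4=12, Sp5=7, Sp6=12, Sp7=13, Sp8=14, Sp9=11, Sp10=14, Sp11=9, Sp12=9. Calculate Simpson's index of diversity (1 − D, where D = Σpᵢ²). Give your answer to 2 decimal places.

Total N = 11+12+13+12+7+12+13+14+11+14+9+9 = 137, so the proportions are 0.0803, 0.0876, 0.0949, 0.0876, 0.0511, 0.0876, 0.0949, 0.1022, 0.0803, 0.1022, 0.0657, 0.0657 (working shown to 4 dp, full precision carried).
D = 0.0803² + 0.0876² + 0.0949² + 0.0876² + 0.0511² + 0.0876² + 0.0949² + 0.1022² + 0.0803² + 0.1022² + 0.0657² + 0.0657² = 0.0064 + 0.0077 + 0.0090 + 0.0077 + 0.0026 + 0.0077 + 0.0090 + 0.0104 + 0.0064 + 0.0104 + 0.0043 + 0.0043 = 0.0860.
So 1 − D = 0.9140, i.e. 0.91 to 2 decimal places.

0.91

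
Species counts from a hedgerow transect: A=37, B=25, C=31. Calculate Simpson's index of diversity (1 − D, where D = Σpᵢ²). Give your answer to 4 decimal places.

Total N = 37+25+31 = 93, so the proportions are 0.397849, 0.268817, 0.333333 (working shown to 6 dp, full precision carried).
D = 0.397849² + 0.268817² + 0.333333² = 0.158284 + 0.072263 + 0.111111 = 0.341658.
So 1 − D = 0.658342, i.e. 0.6583 to 4 decimal places.

0.6583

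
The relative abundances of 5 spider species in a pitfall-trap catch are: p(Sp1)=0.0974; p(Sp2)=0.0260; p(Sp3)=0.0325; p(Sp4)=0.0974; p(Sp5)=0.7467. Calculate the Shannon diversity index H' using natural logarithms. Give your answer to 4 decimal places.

Each pᵢ ln pᵢ term (working shown to 6 dp, full precision carried): 0.0974×(-2.328929)=-0.226838, 0.026×(-3.649659)=-0.094891, 0.0325×(-3.426515)=-0.111362, 0.0974×(-2.328929)=-0.226838, 0.7467×(-0.292092)=-0.218105.
Sum = -0.878033, so H' = 0.8780.

0.8780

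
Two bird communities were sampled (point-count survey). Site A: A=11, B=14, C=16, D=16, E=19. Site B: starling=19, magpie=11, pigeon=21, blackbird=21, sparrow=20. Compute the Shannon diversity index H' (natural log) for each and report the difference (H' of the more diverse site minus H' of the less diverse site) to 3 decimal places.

0.008

Site A: N=76, proportions 0.144737, 0.184211, 0.210526, 0.210526, 0.25, giving H' = 1.594012 (working shown to 6 dp, full precision carried).
Site B: N=92, proportions 0.206522, 0.119565, 0.228261, 0.228261, 0.217391, giving H' = 1.585856.
Difference = |1.594012 − 1.585856| = 0.008156, i.e. 0.008 to 3 decimal places.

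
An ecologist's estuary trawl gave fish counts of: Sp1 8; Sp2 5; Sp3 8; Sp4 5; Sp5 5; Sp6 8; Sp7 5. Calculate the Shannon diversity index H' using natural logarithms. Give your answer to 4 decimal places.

Total N = 8+5+8+5+5+8+5 = 44, so the proportions are 0.181818, 0.113636, 0.181818, 0.113636, 0.113636, 0.181818, 0.113636 (working shown to 6 dp, full precision carried).
Each pᵢ ln pᵢ term: 0.181818×(-1.704748)=-0.309954, 0.113636×(-2.174752)=-0.247131, 0.181818×(-1.704748)=-0.309954, 0.113636×(-2.174752)=-0.247131, 0.113636×(-2.174752)=-0.247131, 0.181818×(-1.704748)=-0.309954, 0.113636×(-2.174752)=-0.247131.
Sum = -1.918386, so H' = 1.9184.

1.9184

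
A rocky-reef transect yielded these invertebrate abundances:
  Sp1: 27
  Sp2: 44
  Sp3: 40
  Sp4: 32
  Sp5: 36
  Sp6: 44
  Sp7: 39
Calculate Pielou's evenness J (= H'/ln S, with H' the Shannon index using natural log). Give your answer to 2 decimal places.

0.99

Total N = 27+44+40+32+36+44+39 = 262, so the proportions are 0.1031, 0.1679, 0.1527, 0.1221, 0.1374, 0.1679, 0.1489 (working shown to 4 dp, full precision carried).
H' = −Σ pᵢ ln pᵢ = −((-0.2342) + (-0.2996) + (-0.2869) + (-0.2568) + (-0.2727) + (-0.2996) + (-0.2835)) = 1.9335.
With S = 7 species, ln S = 1.9459, so J = 1.9335/1.9459 = 0.9936, i.e. 0.99 to 2 decimal places.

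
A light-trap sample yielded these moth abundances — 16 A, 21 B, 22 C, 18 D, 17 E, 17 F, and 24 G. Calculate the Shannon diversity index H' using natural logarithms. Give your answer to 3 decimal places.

Total N = 16+21+22+18+17+17+24 = 135, so the proportions are 0.11852, 0.15556, 0.16296, 0.13333, 0.12593, 0.12593, 0.17778 (working shown to 5 dp, full precision carried).
Each pᵢ ln pᵢ term: 0.11852×(-2.13269)=-0.25276, 0.15556×(-1.86075)=-0.28945, 0.16296×(-1.81423)=-0.29565, 0.13333×(-2.01490)=-0.26865, 0.12593×(-2.07206)=-0.26093, 0.12593×(-2.07206)=-0.26093, 0.17778×(-1.72722)=-0.30706.
Sum = -1.93543, so H' = 1.935.

1.935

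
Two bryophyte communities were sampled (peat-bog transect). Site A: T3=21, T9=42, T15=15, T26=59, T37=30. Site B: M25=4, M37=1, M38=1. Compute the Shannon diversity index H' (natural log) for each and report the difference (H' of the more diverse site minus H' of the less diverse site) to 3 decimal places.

0.633

Site A: N=167, proportions 0.12575, 0.2515, 0.08982, 0.35329, 0.17964, giving H' = 1.50034 (working shown to 5 dp, full precision carried).
Site B: N=6, proportions 0.66667, 0.16667, 0.16667, giving H' = 0.86756.
Difference = |1.50034 − 0.86756| = 0.63278, i.e. 0.633 to 3 decimal places.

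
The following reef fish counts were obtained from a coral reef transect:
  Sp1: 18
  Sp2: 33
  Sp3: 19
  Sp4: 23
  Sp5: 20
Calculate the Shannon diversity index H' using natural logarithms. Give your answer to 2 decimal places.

Total N = 18+33+19+23+20 = 113, so the proportions are 0.1593, 0.292, 0.1681, 0.2035, 0.177 (working shown to 4 dp, full precision carried).
Each pᵢ ln pᵢ term: 0.1593×(-1.8370)=-0.2926, 0.292×(-1.2309)=-0.3595, 0.1681×(-1.7829)=-0.2998, 0.2035×(-1.5919)=-0.3240, 0.177×(-1.7317)=-0.3065.
Sum = -1.5824, so H' = 1.58.

1.58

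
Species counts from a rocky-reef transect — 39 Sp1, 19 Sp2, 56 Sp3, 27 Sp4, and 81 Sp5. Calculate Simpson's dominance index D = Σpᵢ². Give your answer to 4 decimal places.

0.2497

Total N = 39+19+56+27+81 = 222, so the proportions are 0.175676, 0.085586, 0.252252, 0.121622, 0.364865 (working shown to 6 dp, full precision carried).
D = 0.175676² + 0.085586² + 0.252252² + 0.121622² + 0.364865² = 0.030862 + 0.007325 + 0.063631 + 0.014792 + 0.133126 = 0.249736.
To 4 decimal places, D = 0.2497.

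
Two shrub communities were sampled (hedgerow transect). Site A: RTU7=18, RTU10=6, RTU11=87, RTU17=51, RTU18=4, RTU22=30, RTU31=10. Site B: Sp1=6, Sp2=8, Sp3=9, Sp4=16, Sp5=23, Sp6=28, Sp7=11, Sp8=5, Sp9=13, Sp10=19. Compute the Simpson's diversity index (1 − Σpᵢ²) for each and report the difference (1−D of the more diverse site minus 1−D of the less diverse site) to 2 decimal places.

Site A: N=206, proportions 0.0874, 0.0291, 0.4223, 0.2476, 0.0194, 0.1456, 0.0485, giving 1−D = 0.7279 (working shown to 4 dp, full precision carried).
Site B: N=138, proportions 0.0435, 0.058, 0.0652, 0.1159, 0.1667, 0.2029, 0.0797, 0.0362, 0.0942, 0.1377, giving 1−D = 0.8726.
Difference = |0.7279 − 0.8726| = 0.1447, i.e. 0.14 to 2 decimal places.

0.14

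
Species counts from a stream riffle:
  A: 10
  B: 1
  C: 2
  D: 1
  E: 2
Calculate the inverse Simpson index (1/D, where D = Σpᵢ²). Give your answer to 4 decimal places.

Total N = 10+1+2+1+2 = 16, so the proportions are 0.625, 0.0625, 0.125, 0.0625, 0.125 (working shown to 7 dp, full precision carried).
D = 0.625² + 0.0625² + 0.125² + 0.0625² + 0.125² = 0.3906250 + 0.0039062 + 0.0156250 + 0.0039062 + 0.0156250 = 0.4296875.
So 1/D = 2.327273, i.e. 2.3273 to 4 decimal places.

2.3273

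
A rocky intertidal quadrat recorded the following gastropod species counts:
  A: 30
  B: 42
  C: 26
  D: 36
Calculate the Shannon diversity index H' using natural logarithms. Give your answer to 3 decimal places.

Total N = 30+42+26+36 = 134, so the proportions are 0.22388, 0.31343, 0.19403, 0.26866 (working shown to 5 dp, full precision carried).
Each pᵢ ln pᵢ term: 0.22388×(-1.49664)=-0.33507, 0.31343×(-1.16017)=-0.36364, 0.19403×(-1.63974)=-0.31816, 0.26866×(-1.31432)=-0.35310.
Sum = -1.36996, so H' = 1.370.

1.370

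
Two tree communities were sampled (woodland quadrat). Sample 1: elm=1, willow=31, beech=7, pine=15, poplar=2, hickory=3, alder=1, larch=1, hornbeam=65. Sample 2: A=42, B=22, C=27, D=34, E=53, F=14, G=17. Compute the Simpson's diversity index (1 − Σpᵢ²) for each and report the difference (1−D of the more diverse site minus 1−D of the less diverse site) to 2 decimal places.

0.17

Sample 1: N=126, proportions 0.0079, 0.246, 0.0556, 0.119, 0.0159, 0.0238, 0.0079, 0.0079, 0.5159, giving 1−D = 0.6551 (working shown to 4 dp, full precision carried).
Sample 2: N=209, proportions 0.201, 0.1053, 0.1292, 0.1627, 0.2536, 0.067, 0.0813, giving 1−D = 0.8300.
Difference = |0.6551 − 0.8300| = 0.1749, i.e. 0.17 to 2 decimal places.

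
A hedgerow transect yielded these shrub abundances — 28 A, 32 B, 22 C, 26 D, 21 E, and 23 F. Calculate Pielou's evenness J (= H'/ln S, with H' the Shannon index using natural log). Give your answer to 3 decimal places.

Total N = 28+32+22+26+21+23 = 152, so the proportions are 0.18421, 0.21053, 0.14474, 0.17105, 0.13816, 0.15132 (working shown to 5 dp, full precision carried).
H' = −Σ pᵢ ln pᵢ = −((-0.31162) + (-0.32803) + (-0.27975) + (-0.30204) + (-0.27346) + (-0.28574)) = 1.78066.
With S = 6 species, ln S = 1.79176, so J = 1.78066/1.79176 = 0.99380, i.e. 0.994 to 3 decimal places.

0.994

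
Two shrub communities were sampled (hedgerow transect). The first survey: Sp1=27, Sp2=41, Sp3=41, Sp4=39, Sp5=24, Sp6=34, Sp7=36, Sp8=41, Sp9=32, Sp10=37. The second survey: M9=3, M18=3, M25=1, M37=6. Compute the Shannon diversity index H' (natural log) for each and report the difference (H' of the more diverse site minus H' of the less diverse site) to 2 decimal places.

The first survey: N=352, proportions 0.0767, 0.11648, 0.11648, 0.1108, 0.06818, 0.09659, 0.10227, 0.11648, 0.09091, 0.10511, giving H' = 2.28886 (working shown to 5 dp, full precision carried).
The second survey: N=13, proportions 0.23077, 0.23077, 0.07692, 0.46154, giving H' = 1.23093.
Difference = |2.28886 − 1.23093| = 1.05793, i.e. 1.06 to 2 decimal places.

1.06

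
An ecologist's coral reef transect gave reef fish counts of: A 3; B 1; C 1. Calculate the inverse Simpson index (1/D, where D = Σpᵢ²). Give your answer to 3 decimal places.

Total N = 3+1+1 = 5, so the proportions are 0.6, 0.2, 0.2 (working shown to 6 dp, full precision carried).
D = 0.6² + 0.2² + 0.2² = 0.360000 + 0.040000 + 0.040000 = 0.440000.
So 1/D = 2.27273, i.e. 2.273 to 3 decimal places.

2.273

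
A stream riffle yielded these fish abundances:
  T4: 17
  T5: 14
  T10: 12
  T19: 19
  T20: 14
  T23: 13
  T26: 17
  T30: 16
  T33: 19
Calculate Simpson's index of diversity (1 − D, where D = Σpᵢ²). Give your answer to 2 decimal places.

0.89

Total N = 17+14+12+19+14+13+17+16+19 = 141, so the proportions are 0.1206, 0.0993, 0.0851, 0.1348, 0.0993, 0.0922, 0.1206, 0.1135, 0.1348 (working shown to 4 dp, full precision carried).
D = 0.1206² + 0.0993² + 0.0851² + 0.1348² + 0.0993² + 0.0922² + 0.1206² + 0.1135² + 0.1348² = 0.0145 + 0.0099 + 0.0072 + 0.0182 + 0.0099 + 0.0085 + 0.0145 + 0.0129 + 0.0182 = 0.1137.
So 1 − D = 0.8863, i.e. 0.89 to 2 decimal places.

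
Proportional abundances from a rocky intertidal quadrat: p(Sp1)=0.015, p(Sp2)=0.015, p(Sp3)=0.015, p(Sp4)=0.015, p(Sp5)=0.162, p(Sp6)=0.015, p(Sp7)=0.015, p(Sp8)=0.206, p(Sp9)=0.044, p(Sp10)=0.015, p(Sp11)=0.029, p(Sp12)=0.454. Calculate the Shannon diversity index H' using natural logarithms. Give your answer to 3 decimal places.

Each pᵢ ln pᵢ term (working shown to 5 dp, full precision carried): 0.015×(-4.19971)=-0.06300, 0.015×(-4.19971)=-0.06300, 0.015×(-4.19971)=-0.06300, 0.015×(-4.19971)=-0.06300, 0.162×(-1.82016)=-0.29487, 0.015×(-4.19971)=-0.06300, 0.015×(-4.19971)=-0.06300, 0.206×(-1.57988)=-0.32546, 0.044×(-3.12357)=-0.13744, 0.015×(-4.19971)=-0.06300, 0.029×(-3.54046)=-0.10267, 0.454×(-0.78966)=-0.35850.
Sum = -1.65990, so H' = 1.660.

1.660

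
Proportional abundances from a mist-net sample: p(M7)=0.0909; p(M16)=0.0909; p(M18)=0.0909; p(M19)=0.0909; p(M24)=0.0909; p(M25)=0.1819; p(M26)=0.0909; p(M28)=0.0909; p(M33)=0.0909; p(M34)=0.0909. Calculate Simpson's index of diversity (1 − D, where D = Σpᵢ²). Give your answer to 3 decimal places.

0.893

D = 0.0909² + 0.0909² + 0.0909² + 0.0909² + 0.0909² + 0.1819² + 0.0909² + 0.0909² + 0.0909² + 0.0909² = 0.00826 + 0.00826 + 0.00826 + 0.00826 + 0.00826 + 0.03309 + 0.00826 + 0.00826 + 0.00826 + 0.00826 = 0.10745 (working shown to 5 dp, full precision carried).
So 1 − D = 0.89255, i.e. 0.893 to 3 decimal places.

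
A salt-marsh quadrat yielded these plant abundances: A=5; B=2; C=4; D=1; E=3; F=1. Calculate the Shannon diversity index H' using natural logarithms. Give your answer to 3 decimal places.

1.630

Total N = 5+2+4+1+3+1 = 16, so the proportions are 0.3125, 0.125, 0.25, 0.0625, 0.1875, 0.0625 (working shown to 5 dp, full precision carried).
Each pᵢ ln pᵢ term: 0.3125×(-1.16315)=-0.36348, 0.125×(-2.07944)=-0.25993, 0.25×(-1.38629)=-0.34657, 0.0625×(-2.77259)=-0.17329, 0.1875×(-1.67398)=-0.31387, 0.0625×(-2.77259)=-0.17329.
Sum = -1.63043, so H' = 1.630.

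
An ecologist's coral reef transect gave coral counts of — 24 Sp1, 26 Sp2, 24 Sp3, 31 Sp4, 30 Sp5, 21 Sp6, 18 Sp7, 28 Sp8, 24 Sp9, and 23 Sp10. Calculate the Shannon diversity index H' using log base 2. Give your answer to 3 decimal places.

Total N = 24+26+24+31+30+21+18+28+24+23 = 249, so the proportions are 0.09639, 0.10442, 0.09639, 0.1245, 0.12048, 0.08434, 0.07229, 0.11245, 0.09639, 0.09237 (working shown to 5 dp, full precision carried).
Each pᵢ log₂ pᵢ term: 0.09639×(-3.37504)=-0.32531, 0.10442×(-3.25956)=-0.34036, 0.09639×(-3.37504)=-0.32531, 0.1245×(-3.00581)=-0.37422, 0.12048×(-3.05311)=-0.36784, 0.08434×(-3.56768)=-0.30089, 0.07229×(-3.79008)=-0.27398, 0.11245×(-3.15265)=-0.35451, 0.09639×(-3.37504)=-0.32531, 0.09237×(-3.43644)=-0.31742.
Sum = -3.30514, so H' = 3.305.

3.305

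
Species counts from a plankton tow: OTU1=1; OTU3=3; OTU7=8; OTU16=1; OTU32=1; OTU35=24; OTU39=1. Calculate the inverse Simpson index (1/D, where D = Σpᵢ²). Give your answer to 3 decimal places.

2.329

Total N = 1+3+8+1+1+24+1 = 39, so the proportions are 0.025641, 0.076923, 0.205128, 0.025641, 0.025641, 0.615385, 0.025641 (working shown to 6 dp, full precision carried).
D = 0.025641² + 0.076923² + 0.205128² + 0.025641² + 0.025641² + 0.615385² + 0.025641² = 0.000657 + 0.005917 + 0.042078 + 0.000657 + 0.000657 + 0.378698 + 0.000657 = 0.429323.
So 1/D = 2.32925, i.e. 2.329 to 3 decimal places.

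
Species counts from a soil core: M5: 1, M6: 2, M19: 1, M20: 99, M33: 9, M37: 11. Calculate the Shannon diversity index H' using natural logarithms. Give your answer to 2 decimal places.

Total N = 1+2+1+99+9+11 = 123, so the proportions are 0.0081, 0.0163, 0.0081, 0.8049, 0.0732, 0.0894 (working shown to 4 dp, full precision carried).
Each pᵢ ln pᵢ term: 0.0081×(-4.8122)=-0.0391, 0.0163×(-4.1190)=-0.0670, 0.0081×(-4.8122)=-0.0391, 0.8049×(-0.2171)=-0.1747, 0.0732×(-2.6150)=-0.1913, 0.0894×(-2.4143)=-0.2159.
Sum = -0.7272, so H' = 0.73.

0.73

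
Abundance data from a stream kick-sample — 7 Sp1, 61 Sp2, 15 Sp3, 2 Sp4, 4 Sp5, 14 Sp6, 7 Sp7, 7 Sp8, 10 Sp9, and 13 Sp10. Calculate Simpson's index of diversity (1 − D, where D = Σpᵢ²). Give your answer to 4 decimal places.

0.7664

Total N = 7+61+15+2+4+14+7+7+10+13 = 140, so the proportions are 0.05, 0.435714, 0.107143, 0.014286, 0.028571, 0.1, 0.05, 0.05, 0.071429, 0.092857 (working shown to 6 dp, full precision carried).
D = 0.05² + 0.435714² + 0.107143² + 0.014286² + 0.028571² + 0.1² + 0.05² + 0.05² + 0.071429² + 0.092857² = 0.002500 + 0.189847 + 0.011480 + 0.000204 + 0.000816 + 0.010000 + 0.002500 + 0.002500 + 0.005102 + 0.008622 = 0.233571.
So 1 − D = 0.766429, i.e. 0.7664 to 4 decimal places.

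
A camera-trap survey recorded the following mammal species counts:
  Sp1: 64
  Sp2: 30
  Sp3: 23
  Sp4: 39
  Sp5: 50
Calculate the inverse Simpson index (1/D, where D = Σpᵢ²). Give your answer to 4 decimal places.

Total N = 64+30+23+39+50 = 206, so the proportions are 0.31067961, 0.14563107, 0.11165049, 0.18932039, 0.24271845 (working shown to 8 dp, full precision carried).
D = 0.31067961² + 0.14563107² + 0.11165049² + 0.18932039² + 0.24271845² = 0.09652182 + 0.02120841 + 0.01246583 + 0.03584221 + 0.05891224 = 0.22495051.
So 1/D = 4.445422, i.e. 4.4454 to 4 decimal places.

4.4454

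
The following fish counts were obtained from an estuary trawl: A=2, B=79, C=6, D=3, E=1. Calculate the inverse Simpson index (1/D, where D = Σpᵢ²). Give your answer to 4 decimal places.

1.3163

Total N = 2+79+6+3+1 = 91, so the proportions are 0.021978, 0.8681319, 0.0659341, 0.032967, 0.010989 (working shown to 7 dp, full precision carried).
D = 0.021978² + 0.8681319² + 0.0659341² + 0.032967² + 0.010989² = 0.0004830 + 0.7536529 + 0.0043473 + 0.0010868 + 0.0001208 = 0.7596909.
So 1/D = 1.316325, i.e. 1.3163 to 4 decimal places.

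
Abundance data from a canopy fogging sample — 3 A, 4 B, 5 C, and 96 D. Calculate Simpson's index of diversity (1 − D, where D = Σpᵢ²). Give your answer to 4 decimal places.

Total N = 3+4+5+96 = 108, so the proportions are 0.027778, 0.037037, 0.046296, 0.888889 (working shown to 6 dp, full precision carried).
D = 0.027778² + 0.037037² + 0.046296² + 0.888889² = 0.000772 + 0.001372 + 0.002143 + 0.790123 = 0.794410.
So 1 − D = 0.205590, i.e. 0.2056 to 4 decimal places.

0.2056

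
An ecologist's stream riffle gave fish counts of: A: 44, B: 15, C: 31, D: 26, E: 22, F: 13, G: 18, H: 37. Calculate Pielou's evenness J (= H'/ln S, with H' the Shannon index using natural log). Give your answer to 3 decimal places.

Total N = 44+15+31+26+22+13+18+37 = 206, so the proportions are 0.21359, 0.07282, 0.15049, 0.12621, 0.1068, 0.06311, 0.08738, 0.17961 (working shown to 5 dp, full precision carried).
H' = −Σ pᵢ ln pᵢ = −((-0.32972) + (-0.19076) + (-0.28500) + (-0.26123) + (-0.23889) + (-0.17436) + (-0.21299) + (-0.30839)) = 2.00134.
With S = 8 species, ln S = 2.07944, so J = 2.00134/2.07944 = 0.96244, i.e. 0.962 to 3 decimal places.

0.962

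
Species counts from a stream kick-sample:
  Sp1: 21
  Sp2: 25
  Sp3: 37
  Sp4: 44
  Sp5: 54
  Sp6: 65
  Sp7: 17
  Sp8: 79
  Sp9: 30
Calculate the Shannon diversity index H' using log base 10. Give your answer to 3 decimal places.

Total N = 21+25+37+44+54+65+17+79+30 = 372, so the proportions are 0.05645, 0.0672, 0.09946, 0.11828, 0.14516, 0.17473, 0.0457, 0.21237, 0.08065 (working shown to 5 dp, full precision carried).
Each pᵢ log₁₀ pᵢ term: 0.05645×(-1.24832)=-0.07047, 0.0672×(-1.17260)=-0.07880, 0.09946×(-1.00234)=-0.09970, 0.11828×(-0.92709)=-0.10966, 0.14516×(-0.83815)=-0.12167, 0.17473×(-0.75763)=-0.13238, 0.0457×(-1.34009)=-0.06124, 0.21237×(-0.67292)=-0.14290, 0.08065×(-1.09342)=-0.08818.
Sum = -0.90500, so H' = 0.905.

0.905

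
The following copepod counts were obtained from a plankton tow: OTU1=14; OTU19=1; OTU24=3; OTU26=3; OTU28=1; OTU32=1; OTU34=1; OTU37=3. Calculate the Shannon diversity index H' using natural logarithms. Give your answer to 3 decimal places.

1.561

Total N = 14+1+3+3+1+1+1+3 = 27, so the proportions are 0.51852, 0.03704, 0.11111, 0.11111, 0.03704, 0.03704, 0.03704, 0.11111 (working shown to 5 dp, full precision carried).
Each pᵢ ln pᵢ term: 0.51852×(-0.65678)=-0.34055, 0.03704×(-3.29584)=-0.12207, 0.11111×(-2.19722)=-0.24414, 0.11111×(-2.19722)=-0.24414, 0.03704×(-3.29584)=-0.12207, 0.03704×(-3.29584)=-0.12207, 0.03704×(-3.29584)=-0.12207, 0.11111×(-2.19722)=-0.24414.
Sum = -1.56123, so H' = 1.561.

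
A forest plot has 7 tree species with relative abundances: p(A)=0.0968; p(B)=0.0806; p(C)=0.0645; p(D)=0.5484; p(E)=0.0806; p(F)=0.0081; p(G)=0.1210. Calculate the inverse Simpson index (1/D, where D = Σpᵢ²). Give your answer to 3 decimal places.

2.924

D = 0.0968² + 0.0806² + 0.0645² + 0.5484² + 0.0806² + 0.0081² + 0.121² = 0.009370 + 0.006496 + 0.004160 + 0.300743 + 0.006496 + 0.000066 + 0.014641 = 0.341972 (working shown to 6 dp, full precision carried).
So 1/D = 2.92421, i.e. 2.924 to 3 decimal places.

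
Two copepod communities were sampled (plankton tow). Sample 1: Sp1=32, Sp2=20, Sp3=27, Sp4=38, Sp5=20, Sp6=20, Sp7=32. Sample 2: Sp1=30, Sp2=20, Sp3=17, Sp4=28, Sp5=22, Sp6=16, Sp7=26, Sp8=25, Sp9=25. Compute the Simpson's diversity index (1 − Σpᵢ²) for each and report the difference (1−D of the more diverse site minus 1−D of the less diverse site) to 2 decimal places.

0.04

Sample 1: N=189, proportions 0.1693, 0.1058, 0.1429, 0.2011, 0.1058, 0.1058, 0.1693, giving 1−D = 0.8482 (working shown to 4 dp, full precision carried).
Sample 2: N=209, proportions 0.1435, 0.0957, 0.0813, 0.134, 0.1053, 0.0766, 0.1244, 0.1196, 0.1196, giving 1−D = 0.8846.
Difference = |0.8482 − 0.8846| = 0.0364, i.e. 0.04 to 2 decimal places.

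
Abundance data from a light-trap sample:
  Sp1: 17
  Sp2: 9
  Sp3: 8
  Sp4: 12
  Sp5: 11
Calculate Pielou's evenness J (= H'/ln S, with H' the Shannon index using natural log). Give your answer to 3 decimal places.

Total N = 17+9+8+12+11 = 57, so the proportions are 0.29825, 0.15789, 0.14035, 0.21053, 0.19298 (working shown to 5 dp, full precision carried).
H' = −Σ pᵢ ln pᵢ = −((-0.36083) + (-0.29145) + (-0.27559) + (-0.32803) + (-0.31749)) = 1.57339.
With S = 5 species, ln S = 1.60944, so J = 1.57339/1.60944 = 0.97760, i.e. 0.978 to 3 decimal places.

0.978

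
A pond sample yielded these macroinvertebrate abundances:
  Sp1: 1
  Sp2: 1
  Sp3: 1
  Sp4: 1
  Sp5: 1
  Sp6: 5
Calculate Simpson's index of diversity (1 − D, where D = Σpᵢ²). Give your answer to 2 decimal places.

0.70

Total N = 1+1+1+1+1+5 = 10, so the proportions are 0.1, 0.1, 0.1, 0.1, 0.1, 0.5 (working shown to 4 dp, full precision carried).
D = 0.1² + 0.1² + 0.1² + 0.1² + 0.1² + 0.5² = 0.0100 + 0.0100 + 0.0100 + 0.0100 + 0.0100 + 0.2500 = 0.3000.
So 1 − D = 0.7000, i.e. 0.70 to 2 decimal places.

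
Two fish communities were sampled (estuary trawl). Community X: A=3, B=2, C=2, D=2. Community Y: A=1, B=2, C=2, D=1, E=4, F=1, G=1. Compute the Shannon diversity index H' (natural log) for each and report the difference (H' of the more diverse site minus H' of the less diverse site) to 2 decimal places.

0.42

Community X: N=9, proportions 0.33333, 0.22222, 0.22222, 0.22222, giving H' = 1.36892 (working shown to 5 dp, full precision carried).
Community Y: N=12, proportions 0.08333, 0.16667, 0.16667, 0.08333, 0.33333, 0.08333, 0.08333, giving H' = 1.79176.
Difference = |1.36892 − 1.79176| = 0.42284, i.e. 0.42 to 2 decimal places.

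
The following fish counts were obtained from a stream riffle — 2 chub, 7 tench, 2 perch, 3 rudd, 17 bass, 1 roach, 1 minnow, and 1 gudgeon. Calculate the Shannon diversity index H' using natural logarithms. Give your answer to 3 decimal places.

Total N = 2+7+2+3+17+1+1+1 = 34, so the proportions are 0.05882, 0.20588, 0.05882, 0.08824, 0.5, 0.02941, 0.02941, 0.02941 (working shown to 5 dp, full precision carried).
Each pᵢ ln pᵢ term: 0.05882×(-2.83321)=-0.16666, 0.20588×(-1.58045)=-0.32539, 0.05882×(-2.83321)=-0.16666, 0.08824×(-2.42775)=-0.21421, 0.5×(-0.69315)=-0.34657, 0.02941×(-3.52636)=-0.10372, 0.02941×(-3.52636)=-0.10372, 0.02941×(-3.52636)=-0.10372.
Sum = -1.53064, so H' = 1.531.

1.531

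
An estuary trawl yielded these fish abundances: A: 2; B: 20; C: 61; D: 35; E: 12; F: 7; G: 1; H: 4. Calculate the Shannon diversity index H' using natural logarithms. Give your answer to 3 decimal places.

Total N = 2+20+61+35+12+7+1+4 = 142, so the proportions are 0.01408, 0.14085, 0.42958, 0.24648, 0.08451, 0.0493, 0.00704, 0.02817 (working shown to 5 dp, full precision carried).
Each pᵢ ln pᵢ term: 0.01408×(-4.26268)=-0.06004, 0.14085×(-1.96009)=-0.27607, 0.42958×(-0.84495)=-0.36297, 0.24648×(-1.40048)=-0.34519, 0.08451×(-2.47092)=-0.20881, 0.0493×(-3.00992)=-0.14838, 0.00704×(-4.95583)=-0.03490, 0.02817×(-3.56953)=-0.10055.
Sum = -1.53691, so H' = 1.537.

1.537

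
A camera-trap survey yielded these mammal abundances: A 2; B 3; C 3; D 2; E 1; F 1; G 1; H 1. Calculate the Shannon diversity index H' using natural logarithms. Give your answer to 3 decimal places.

Total N = 2+3+3+2+1+1+1+1 = 14, so the proportions are 0.14286, 0.21429, 0.21429, 0.14286, 0.07143, 0.07143, 0.07143, 0.07143 (working shown to 5 dp, full precision carried).
Each pᵢ ln pᵢ term: 0.14286×(-1.94591)=-0.27799, 0.21429×(-1.54045)=-0.33010, 0.21429×(-1.54045)=-0.33010, 0.14286×(-1.94591)=-0.27799, 0.07143×(-2.63906)=-0.18850, 0.07143×(-2.63906)=-0.18850, 0.07143×(-2.63906)=-0.18850, 0.07143×(-2.63906)=-0.18850.
Sum = -1.97018, so H' = 1.970.

1.970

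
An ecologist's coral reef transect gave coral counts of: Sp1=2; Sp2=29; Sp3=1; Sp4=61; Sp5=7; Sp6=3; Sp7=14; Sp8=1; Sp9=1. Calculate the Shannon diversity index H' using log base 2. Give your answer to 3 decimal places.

Total N = 2+29+1+61+7+3+14+1+1 = 119, so the proportions are 0.01681, 0.2437, 0.0084, 0.51261, 0.05882, 0.02521, 0.11765, 0.0084, 0.0084 (working shown to 5 dp, full precision carried).
Each pᵢ log₂ pᵢ term: 0.01681×(-5.89482)=-0.09907, 0.2437×(-2.03684)=-0.49637, 0.0084×(-6.89482)=-0.05794, 0.51261×(-0.96408)=-0.49419, 0.05882×(-4.08746)=-0.24044, 0.02521×(-5.30986)=-0.13386, 0.11765×(-3.08746)=-0.36323, 0.0084×(-6.89482)=-0.05794, 0.0084×(-6.89482)=-0.05794.
Sum = -2.00099, so H' = 2.001.

2.001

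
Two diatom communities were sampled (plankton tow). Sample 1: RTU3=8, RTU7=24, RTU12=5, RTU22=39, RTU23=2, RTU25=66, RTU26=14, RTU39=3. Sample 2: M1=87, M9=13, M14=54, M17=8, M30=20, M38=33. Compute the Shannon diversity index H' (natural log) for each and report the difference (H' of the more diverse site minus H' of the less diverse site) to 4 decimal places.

0.0770

Sample 1: N=161, proportions 0.049689, 0.149068, 0.031056, 0.242236, 0.012422, 0.409938, 0.086957, 0.018634, giving H' = 1.590839 (working shown to 6 dp, full precision carried).
Sample 2: N=215, proportions 0.404651, 0.060465, 0.251163, 0.037209, 0.093023, 0.153488, giving H' = 1.513808.
Difference = |1.590839 − 1.513808| = 0.077031, i.e. 0.0770 to 4 decimal places.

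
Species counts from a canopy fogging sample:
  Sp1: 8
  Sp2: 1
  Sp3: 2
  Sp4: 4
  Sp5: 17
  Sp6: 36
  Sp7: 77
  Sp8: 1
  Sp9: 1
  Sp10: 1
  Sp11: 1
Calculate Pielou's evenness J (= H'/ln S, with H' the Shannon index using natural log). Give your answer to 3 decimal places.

Total N = 8+1+2+4+17+36+77+1+1+1+1 = 149, so the proportions are 0.05369, 0.00671, 0.01342, 0.02685, 0.11409, 0.24161, 0.51678, 0.00671, 0.00671, 0.00671, 0.00671 (working shown to 5 dp, full precision carried).
H' = −Σ pᵢ ln pᵢ = −((-0.15702) + (-0.03358) + (-0.05786) + (-0.09712) + (-0.24767) + (-0.34319) + (-0.34115) + (-0.03358) + (-0.03358) + (-0.03358) + (-0.03358)) = 1.41192.
With S = 11 species, ln S = 2.39790, so J = 1.41192/2.39790 = 0.58882, i.e. 0.589 to 3 decimal places.

0.589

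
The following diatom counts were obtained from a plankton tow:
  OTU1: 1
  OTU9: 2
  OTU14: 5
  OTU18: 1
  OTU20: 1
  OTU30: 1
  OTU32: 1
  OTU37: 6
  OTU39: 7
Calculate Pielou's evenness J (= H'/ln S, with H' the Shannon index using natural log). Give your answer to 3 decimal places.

Total N = 1+2+5+1+1+1+1+6+7 = 25, so the proportions are 0.04, 0.08, 0.2, 0.04, 0.04, 0.04, 0.04, 0.24, 0.28 (working shown to 5 dp, full precision carried).
H' = −Σ pᵢ ln pᵢ = −((-0.12876) + (-0.20206) + (-0.32189) + (-0.12876) + (-0.12876) + (-0.12876) + (-0.12876) + (-0.34251) + (-0.35643)) = 1.86666.
With S = 9 species, ln S = 2.19722, so J = 1.86666/2.19722 = 0.84955, i.e. 0.850 to 3 decimal places.

0.850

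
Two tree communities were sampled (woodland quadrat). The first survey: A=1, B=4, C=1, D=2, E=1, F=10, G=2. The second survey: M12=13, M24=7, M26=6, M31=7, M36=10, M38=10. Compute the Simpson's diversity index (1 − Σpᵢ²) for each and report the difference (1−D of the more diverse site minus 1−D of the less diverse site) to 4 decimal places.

0.1089

The first survey: N=21, proportions 0.047619, 0.190476, 0.047619, 0.095238, 0.047619, 0.47619, 0.095238, giving 1−D = 0.712018 (working shown to 6 dp, full precision carried).
The second survey: N=53, proportions 0.245283, 0.132075, 0.113208, 0.132075, 0.188679, 0.188679, giving 1−D = 0.820933.
Difference = |0.712018 − 0.820933| = 0.108915, i.e. 0.1089 to 4 decimal places.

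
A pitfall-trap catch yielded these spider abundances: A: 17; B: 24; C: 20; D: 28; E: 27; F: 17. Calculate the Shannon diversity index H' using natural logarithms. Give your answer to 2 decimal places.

1.77

Total N = 17+24+20+28+27+17 = 133, so the proportions are 0.1278, 0.1805, 0.1504, 0.2105, 0.203, 0.1278 (working shown to 4 dp, full precision carried).
Each pᵢ ln pᵢ term: 0.1278×(-2.0571)=-0.2629, 0.1805×(-1.7123)=-0.3090, 0.1504×(-1.8946)=-0.2849, 0.2105×(-1.5581)=-0.3280, 0.203×(-1.5945)=-0.3237, 0.1278×(-2.0571)=-0.2629.
Sum = -1.7715, so H' = 1.77.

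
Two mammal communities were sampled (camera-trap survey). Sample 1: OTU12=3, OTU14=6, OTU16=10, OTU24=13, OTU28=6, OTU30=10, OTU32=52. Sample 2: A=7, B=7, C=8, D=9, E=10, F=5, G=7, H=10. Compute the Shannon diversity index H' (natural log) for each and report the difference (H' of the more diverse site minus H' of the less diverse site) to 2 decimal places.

0.55

Sample 1: N=100, proportions 0.03, 0.06, 0.1, 0.13, 0.06, 0.1, 0.52, giving H' = 1.5086 (working shown to 4 dp, full precision carried).
Sample 2: N=63, proportions 0.1111, 0.1111, 0.127, 0.1429, 0.1587, 0.0794, 0.1111, 0.1587, giving H' = 2.0578.
Difference = |1.5086 − 2.0578| = 0.5492, i.e. 0.55 to 2 decimal places.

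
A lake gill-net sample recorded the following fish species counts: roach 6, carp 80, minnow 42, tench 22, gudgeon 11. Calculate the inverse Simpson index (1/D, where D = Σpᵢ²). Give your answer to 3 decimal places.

Total N = 6+80+42+22+11 = 161, so the proportions are 0.037267, 0.496894, 0.26087, 0.136646, 0.068323 (working shown to 6 dp, full precision carried).
D = 0.037267² + 0.496894² + 0.26087² + 0.136646² + 0.068323² = 0.001389 + 0.246904 + 0.068053 + 0.018672 + 0.004668 = 0.339686.
So 1/D = 2.94390, i.e. 2.944 to 3 decimal places.

2.944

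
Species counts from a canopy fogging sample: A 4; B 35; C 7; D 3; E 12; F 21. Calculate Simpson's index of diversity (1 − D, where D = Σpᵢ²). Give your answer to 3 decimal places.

0.720

Total N = 4+35+7+3+12+21 = 82, so the proportions are 0.04878, 0.42683, 0.08537, 0.03659, 0.14634, 0.2561 (working shown to 5 dp, full precision carried).
D = 0.04878² + 0.42683² + 0.08537² + 0.03659² + 0.14634² + 0.2561² = 0.00238 + 0.18218 + 0.00729 + 0.00134 + 0.02142 + 0.06559 = 0.28019.
So 1 − D = 0.71981, i.e. 0.720 to 3 decimal places.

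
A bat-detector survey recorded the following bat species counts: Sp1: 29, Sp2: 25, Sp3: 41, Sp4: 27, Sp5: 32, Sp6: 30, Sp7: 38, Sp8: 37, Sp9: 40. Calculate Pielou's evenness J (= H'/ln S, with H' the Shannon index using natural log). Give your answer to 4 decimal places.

0.9936

Total N = 29+25+41+27+32+30+38+37+40 = 299, so the proportions are 0.09699, 0.083612, 0.137124, 0.090301, 0.107023, 0.100334, 0.12709, 0.123746, 0.133779 (working shown to 6 dp, full precision carried).
H' = −Σ pᵢ ln pᵢ = −((-0.226292) + (-0.207489) + (-0.272447) + (-0.217138) + (-0.239166) + (-0.230694) + (-0.262169) + (-0.258570) + (-0.269106)) = 2.183071.
With S = 9 species, ln S = 2.197225, so J = 2.183071/2.197225 = 0.993558, i.e. 0.9936 to 4 decimal places.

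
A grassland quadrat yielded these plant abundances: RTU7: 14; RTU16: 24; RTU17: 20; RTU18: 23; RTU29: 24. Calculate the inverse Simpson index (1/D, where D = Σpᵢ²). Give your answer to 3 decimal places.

4.842

Total N = 14+24+20+23+24 = 105, so the proportions are 0.1333333, 0.2285714, 0.1904762, 0.2190476, 0.2285714 (working shown to 7 dp, full precision carried).
D = 0.1333333² + 0.2285714² + 0.1904762² + 0.2190476² + 0.2285714² = 0.0177778 + 0.0522449 + 0.0362812 + 0.0479819 + 0.0522449 = 0.2065306.
So 1/D = 4.84190, i.e. 4.842 to 3 decimal places.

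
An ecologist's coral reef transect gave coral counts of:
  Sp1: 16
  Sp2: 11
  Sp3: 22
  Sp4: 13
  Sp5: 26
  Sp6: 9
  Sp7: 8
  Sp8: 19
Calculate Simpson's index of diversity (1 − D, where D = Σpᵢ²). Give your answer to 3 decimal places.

0.856

Total N = 16+11+22+13+26+9+8+19 = 124, so the proportions are 0.12903, 0.08871, 0.17742, 0.10484, 0.20968, 0.07258, 0.06452, 0.15323 (working shown to 5 dp, full precision carried).
D = 0.12903² + 0.08871² + 0.17742² + 0.10484² + 0.20968² + 0.07258² + 0.06452² + 0.15323² = 0.01665 + 0.00787 + 0.03148 + 0.01099 + 0.04396 + 0.00527 + 0.00416 + 0.02348 = 0.14386.
So 1 − D = 0.85614, i.e. 0.856 to 3 decimal places.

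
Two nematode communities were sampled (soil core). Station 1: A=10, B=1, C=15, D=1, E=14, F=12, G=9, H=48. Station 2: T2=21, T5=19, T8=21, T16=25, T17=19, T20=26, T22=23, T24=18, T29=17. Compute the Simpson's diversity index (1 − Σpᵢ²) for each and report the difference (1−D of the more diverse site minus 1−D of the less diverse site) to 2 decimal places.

Station 1: N=110, proportions 0.0909, 0.0091, 0.1364, 0.0091, 0.1273, 0.1091, 0.0818, 0.4364, giving 1−D = 0.7478 (working shown to 4 dp, full precision carried).
Station 2: N=189, proportions 0.1111, 0.1005, 0.1111, 0.1323, 0.1005, 0.1376, 0.1217, 0.0952, 0.0899, giving 1−D = 0.8867.
Difference = |0.7478 − 0.8867| = 0.1389, i.e. 0.14 to 2 decimal places.

0.14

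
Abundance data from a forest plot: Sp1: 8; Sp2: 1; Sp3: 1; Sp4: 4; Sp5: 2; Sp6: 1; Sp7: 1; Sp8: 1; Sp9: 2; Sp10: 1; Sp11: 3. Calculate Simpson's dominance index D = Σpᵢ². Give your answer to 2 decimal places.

0.16

Total N = 8+1+1+4+2+1+1+1+2+1+3 = 25, so the proportions are 0.32, 0.04, 0.04, 0.16, 0.08, 0.04, 0.04, 0.04, 0.08, 0.04, 0.12 (working shown to 4 dp, full precision carried).
D = 0.32² + 0.04² + 0.04² + 0.16² + 0.08² + 0.04² + 0.04² + 0.04² + 0.08² + 0.04² + 0.12² = 0.1024 + 0.0016 + 0.0016 + 0.0256 + 0.0064 + 0.0016 + 0.0016 + 0.0016 + 0.0064 + 0.0016 + 0.0144 = 0.1648.
To 2 decimal places, D = 0.16.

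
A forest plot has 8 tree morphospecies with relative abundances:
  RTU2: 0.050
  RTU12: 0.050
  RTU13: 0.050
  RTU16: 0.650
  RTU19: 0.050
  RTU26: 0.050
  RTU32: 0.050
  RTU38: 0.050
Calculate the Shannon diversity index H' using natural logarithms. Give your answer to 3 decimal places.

1.329

Each pᵢ ln pᵢ term (working shown to 5 dp, full precision carried): 0.05×(-2.99573)=-0.14979, 0.05×(-2.99573)=-0.14979, 0.05×(-2.99573)=-0.14979, 0.65×(-0.43078)=-0.28001, 0.05×(-2.99573)=-0.14979, 0.05×(-2.99573)=-0.14979, 0.05×(-2.99573)=-0.14979, 0.05×(-2.99573)=-0.14979.
Sum = -1.32852, so H' = 1.329.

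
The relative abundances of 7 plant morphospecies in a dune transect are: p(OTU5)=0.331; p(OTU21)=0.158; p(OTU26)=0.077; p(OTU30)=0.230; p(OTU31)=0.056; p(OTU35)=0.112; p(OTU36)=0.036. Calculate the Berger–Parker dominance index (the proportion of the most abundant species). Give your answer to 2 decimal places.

0.33

The largest proportion is 0.331, i.e. d = 0.33 to 2 decimal places.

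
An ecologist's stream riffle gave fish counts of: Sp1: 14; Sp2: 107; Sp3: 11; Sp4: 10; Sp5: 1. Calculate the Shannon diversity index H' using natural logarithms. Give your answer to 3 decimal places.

0.863

Total N = 14+107+11+10+1 = 143, so the proportions are 0.0979, 0.74825, 0.07692, 0.06993, 0.00699 (working shown to 5 dp, full precision carried).
Each pᵢ ln pᵢ term: 0.0979×(-2.32379)=-0.22750, 0.74825×(-0.29002)=-0.21700, 0.07692×(-2.56495)=-0.19730, 0.06993×(-2.66026)=-0.18603, 0.00699×(-4.96284)=-0.03471.
Sum = -0.86255, so H' = 0.863.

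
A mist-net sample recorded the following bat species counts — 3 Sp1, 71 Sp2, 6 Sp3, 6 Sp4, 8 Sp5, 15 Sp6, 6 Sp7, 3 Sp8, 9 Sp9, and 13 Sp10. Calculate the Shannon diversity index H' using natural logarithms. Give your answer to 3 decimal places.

1.714

Total N = 3+71+6+6+8+15+6+3+9+13 = 140, so the proportions are 0.02143, 0.50714, 0.04286, 0.04286, 0.05714, 0.10714, 0.04286, 0.02143, 0.06429, 0.09286 (working shown to 5 dp, full precision carried).
Each pᵢ ln pᵢ term: 0.02143×(-3.84303)=-0.08235, 0.50714×(-0.67896)=-0.34433, 0.04286×(-3.14988)=-0.13499, 0.04286×(-3.14988)=-0.13499, 0.05714×(-2.86220)=-0.16355, 0.10714×(-2.23359)=-0.23931, 0.04286×(-3.14988)=-0.13499, 0.02143×(-3.84303)=-0.08235, 0.06429×(-2.74442)=-0.17643, 0.09286×(-2.37669)=-0.22069.
Sum = -1.71400, so H' = 1.714.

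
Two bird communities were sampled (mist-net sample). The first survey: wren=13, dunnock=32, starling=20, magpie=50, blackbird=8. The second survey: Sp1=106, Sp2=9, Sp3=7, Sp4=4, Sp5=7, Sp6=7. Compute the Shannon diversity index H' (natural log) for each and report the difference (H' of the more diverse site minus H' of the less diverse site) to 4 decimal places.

0.4888

The first survey: N=123, proportions 0.105691, 0.260163, 0.162602, 0.406504, 0.065041, giving H' = 1.426825 (working shown to 6 dp, full precision carried).
The second survey: N=140, proportions 0.757143, 0.064286, 0.05, 0.028571, 0.05, 0.05, giving H' = 0.938008.
Difference = |1.426825 − 0.938008| = 0.488817, i.e. 0.4888 to 4 decimal places.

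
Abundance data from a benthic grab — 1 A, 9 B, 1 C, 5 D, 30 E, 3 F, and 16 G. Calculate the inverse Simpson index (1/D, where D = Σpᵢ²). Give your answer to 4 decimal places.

Total N = 1+9+1+5+30+3+16 = 65, so the proportions are 0.01538462, 0.13846154, 0.01538462, 0.07692308, 0.46153846, 0.04615385, 0.24615385 (working shown to 8 dp, full precision carried).
D = 0.01538462² + 0.13846154² + 0.01538462² + 0.07692308² + 0.46153846² + 0.04615385² + 0.24615385² = 0.00023669 + 0.01917160 + 0.00023669 + 0.00591716 + 0.21301775 + 0.00213018 + 0.06059172 = 0.30130178.
So 1/D = 3.318932, i.e. 3.3189 to 4 decimal places.

3.3189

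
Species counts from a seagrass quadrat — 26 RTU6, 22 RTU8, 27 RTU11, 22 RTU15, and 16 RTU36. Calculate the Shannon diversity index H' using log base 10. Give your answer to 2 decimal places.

Total N = 26+22+27+22+16 = 113, so the proportions are 0.2301, 0.1947, 0.2389, 0.1947, 0.1416 (working shown to 4 dp, full precision carried).
Each pᵢ log₁₀ pᵢ term: 0.2301×(-0.6381)=-0.1468, 0.1947×(-0.7107)=-0.1384, 0.2389×(-0.6217)=-0.1486, 0.1947×(-0.7107)=-0.1384, 0.1416×(-0.8490)=-0.1202.
Sum = -0.6923, so H' = 0.69.

0.69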